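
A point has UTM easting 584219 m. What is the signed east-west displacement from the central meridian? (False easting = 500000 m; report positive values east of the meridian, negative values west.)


displacement = 584219 - 500000 = 84219 m

84219 m


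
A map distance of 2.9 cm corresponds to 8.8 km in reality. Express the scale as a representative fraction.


ground = 8.8 km = 880000 cm; RF denominator = ground / map = 880000 / 2.9 ≈ 303448; RF = 1:303448

1:303448


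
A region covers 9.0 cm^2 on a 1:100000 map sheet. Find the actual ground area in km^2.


ground_area = 9.0 * (100000/100)^2 = 9000000.0 m^2 = 9.0 km^2

9.0 km^2


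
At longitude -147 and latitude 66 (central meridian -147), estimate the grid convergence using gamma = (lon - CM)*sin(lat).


gamma = (-147 - -147) * sin(66) = 0 * 0.913545 = 0.0 degrees

0.0 degrees


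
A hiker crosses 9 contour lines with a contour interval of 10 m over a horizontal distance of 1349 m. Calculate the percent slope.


elevation change = 9 * 10 = 90 m
slope = 90 / 1349 * 100 = 6.7%

6.7%


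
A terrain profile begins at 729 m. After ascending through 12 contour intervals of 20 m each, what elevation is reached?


elevation = 729 + 12 * 20 = 969 m

969 m


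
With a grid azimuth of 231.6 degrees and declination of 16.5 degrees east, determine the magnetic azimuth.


magnetic azimuth = grid azimuth - declination (east +ve)
mag_az = 231.6 - 16.5 = 215.1 degrees

215.1 degrees


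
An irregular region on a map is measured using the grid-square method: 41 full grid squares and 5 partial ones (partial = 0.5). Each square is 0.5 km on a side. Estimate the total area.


effective squares = 41 + 5 * 0.5 = 43.5
area = 43.5 * 0.25 = 10.875 km^2

10.875 km^2


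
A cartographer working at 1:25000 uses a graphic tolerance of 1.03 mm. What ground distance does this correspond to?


ground = 1.03 mm * 25000 / 1000 = 25.75 m

25.75 m


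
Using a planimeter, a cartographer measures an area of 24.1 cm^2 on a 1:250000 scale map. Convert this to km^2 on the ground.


ground_area = 24.1 * (250000/100)^2 = 150625000.0 m^2 = 150.625 km^2

150.625 km^2


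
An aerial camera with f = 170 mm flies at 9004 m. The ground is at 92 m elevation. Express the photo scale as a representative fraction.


scale = f / (H - h) = 170 mm / 8912 m = 170 / 8912000 = 1:52424

1:52424


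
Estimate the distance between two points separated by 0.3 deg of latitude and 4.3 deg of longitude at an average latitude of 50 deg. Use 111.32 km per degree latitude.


dlat_km = 0.3 * 111.32 = 33.396
dlon_km = 4.3 * 111.32 * cos(50) ≈ 307.687
dist = sqrt(33.396^2 + 307.687^2) ≈ 309.5 km

309.5 km


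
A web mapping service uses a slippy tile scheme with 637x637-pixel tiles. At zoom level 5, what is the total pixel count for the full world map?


tiles per axis = 2^5 = 32
total tiles = 32^2 = 1024
pixels per axis = 32 * 637 = 20384
total pixels = 20384^2 = 415507456

415507456 pixels


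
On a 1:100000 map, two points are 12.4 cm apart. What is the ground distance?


ground = 12.4 cm * 100000 / 100 = 12400.0 m = 12.4 km

12.4 km


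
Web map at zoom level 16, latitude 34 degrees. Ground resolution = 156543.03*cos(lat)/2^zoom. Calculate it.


res = 156543.03 * cos(34) / 2^16 = 156543.03 * 0.82903757 / 65536 = 1.98 m/pixel

1.98 m/pixel


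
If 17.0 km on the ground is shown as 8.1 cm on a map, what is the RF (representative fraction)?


ground = 17.0 km = 1700000 cm; RF denominator = ground / map = 1700000 / 8.1 ≈ 209877; RF = 1:209877

1:209877


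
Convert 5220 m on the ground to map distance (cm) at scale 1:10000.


map_cm = 5220 * 100 / 10000 = 52.2 cm

52.2 cm


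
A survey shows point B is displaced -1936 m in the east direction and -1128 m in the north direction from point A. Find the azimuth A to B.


az = atan2(-1936, -1128) = -120.2 deg
adjusted to 0-360: 239.8 degrees

239.8 degrees


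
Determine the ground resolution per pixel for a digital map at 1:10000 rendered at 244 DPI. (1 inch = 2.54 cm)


pixel_cm = 2.54 / 244 ≈ 0.01041 cm
ground = pixel_cm * 10000 / 100 = 2.54 * 10000 / (244 * 100) = 25400 / 24400 ≈ 1.04 m

1.04 m


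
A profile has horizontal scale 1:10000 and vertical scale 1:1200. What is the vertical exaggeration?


VE = horizontal_scale / vertical_scale = 10000 / 1200 ≈ 8.3

8.3x


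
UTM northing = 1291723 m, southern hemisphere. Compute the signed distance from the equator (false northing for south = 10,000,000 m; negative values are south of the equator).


For southern: actual = 1291723 - 10000000 = -8708277 m

-8708277 m


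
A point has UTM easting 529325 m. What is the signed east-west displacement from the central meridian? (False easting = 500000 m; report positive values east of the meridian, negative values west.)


displacement = 529325 - 500000 = 29325 m

29325 m


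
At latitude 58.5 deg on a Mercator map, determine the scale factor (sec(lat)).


SF = 1 / cos(58.5) = 1 / 0.522499 = 1.914

1.914


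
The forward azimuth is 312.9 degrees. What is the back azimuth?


back azimuth = (312.9 + 180) mod 360 = 132.9 degrees

132.9 degrees


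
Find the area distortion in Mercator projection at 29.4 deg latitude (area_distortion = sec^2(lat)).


area_distortion = 1/cos^2(29.4) = 1.317

1.317


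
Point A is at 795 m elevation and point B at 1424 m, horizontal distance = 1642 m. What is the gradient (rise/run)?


gradient = (1424 - 795) / 1642 = 629 / 1642 = 0.3831

0.3831


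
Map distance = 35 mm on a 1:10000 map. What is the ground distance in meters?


ground = 35 mm * 10000 / 1000 = 350.0 m

350.0 m


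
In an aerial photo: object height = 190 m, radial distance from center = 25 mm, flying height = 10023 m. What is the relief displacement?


d = h * r / H = 190 * 25 / 10023 = 0.47 mm

0.47 mm


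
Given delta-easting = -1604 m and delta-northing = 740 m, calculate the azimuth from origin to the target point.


az = atan2(-1604, 740) = -65.2 deg
adjusted to 0-360: 294.8 degrees

294.8 degrees


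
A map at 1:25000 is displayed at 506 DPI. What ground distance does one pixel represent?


pixel_cm = 2.54 / 506 ≈ 0.00502 cm
ground = pixel_cm * 25000 / 100 = 2.54 * 25000 / (506 * 100) = 63500 / 50600 ≈ 1.25 m

1.25 m


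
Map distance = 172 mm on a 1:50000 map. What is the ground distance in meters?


ground = 172 mm * 50000 / 1000 = 8600.0 m

8600.0 m


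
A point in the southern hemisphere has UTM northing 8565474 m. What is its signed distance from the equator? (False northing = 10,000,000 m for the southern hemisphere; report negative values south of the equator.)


For southern: actual = 8565474 - 10000000 = -1434526 m

-1434526 m


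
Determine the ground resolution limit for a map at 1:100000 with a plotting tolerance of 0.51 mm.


ground = 0.51 mm * 100000 / 1000 = 51.0 m

51.0 m


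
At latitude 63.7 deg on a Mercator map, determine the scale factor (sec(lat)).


SF = 1 / cos(63.7) = 1 / 0.443071 = 2.257

2.257


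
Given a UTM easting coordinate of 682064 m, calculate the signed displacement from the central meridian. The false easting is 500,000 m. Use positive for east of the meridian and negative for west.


displacement = 682064 - 500000 = 182064 m

182064 m


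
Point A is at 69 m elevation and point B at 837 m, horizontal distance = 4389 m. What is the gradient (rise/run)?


gradient = (837 - 69) / 4389 = 768 / 4389 = 0.175

0.175


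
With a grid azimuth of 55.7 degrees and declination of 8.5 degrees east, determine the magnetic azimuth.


magnetic azimuth = grid azimuth - declination (east +ve)
mag_az = 55.7 - 8.5 = 47.2 degrees

47.2 degrees


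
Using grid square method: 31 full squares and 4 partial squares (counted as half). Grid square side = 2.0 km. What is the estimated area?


effective squares = 31 + 4 * 0.5 = 33.0
area = 33.0 * 4.0 = 132.0 km^2

132.0 km^2


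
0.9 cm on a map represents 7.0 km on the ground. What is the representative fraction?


ground = 7.0 km = 700000 cm; RF denominator = ground / map = 700000 / 0.9 ≈ 777778; RF = 1:777778

1:777778


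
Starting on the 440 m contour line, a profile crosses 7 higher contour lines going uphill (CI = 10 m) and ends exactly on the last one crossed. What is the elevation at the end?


elevation = 440 + 7 * 10 = 510 m

510 m


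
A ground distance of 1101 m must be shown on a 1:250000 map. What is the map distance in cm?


map_cm = 1101 * 100 / 250000 = 0.4404 cm ≈ 0.44 cm

0.44 cm


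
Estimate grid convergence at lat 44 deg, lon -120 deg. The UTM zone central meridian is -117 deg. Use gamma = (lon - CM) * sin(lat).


gamma = (-120 - -117) * sin(44) = -3 * 0.694658 = -2.084 degrees

-2.084 degrees


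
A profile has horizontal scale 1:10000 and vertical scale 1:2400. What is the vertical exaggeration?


VE = horizontal_scale / vertical_scale = 10000 / 2400 ≈ 4.2

4.2x


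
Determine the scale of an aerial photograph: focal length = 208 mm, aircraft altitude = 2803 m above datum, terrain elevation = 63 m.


scale = f / (H - h) = 208 mm / 2740 m = 208 / 2740000 = 1:13173

1:13173


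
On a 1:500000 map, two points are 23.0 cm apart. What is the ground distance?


ground = 23.0 cm * 500000 / 100 = 115000.0 m = 115.0 km

115.0 km


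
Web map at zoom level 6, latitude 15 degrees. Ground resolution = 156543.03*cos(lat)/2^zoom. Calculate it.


res = 156543.03 * cos(15) / 2^6 = 156543.03 * 0.96592583 / 64 = 2362.64 m/pixel

2362.64 m/pixel


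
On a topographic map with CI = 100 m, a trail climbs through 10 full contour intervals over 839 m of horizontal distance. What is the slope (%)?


elevation change = 10 * 100 = 1000 m
slope = 1000 / 839 * 100 = 119.2%

119.2%


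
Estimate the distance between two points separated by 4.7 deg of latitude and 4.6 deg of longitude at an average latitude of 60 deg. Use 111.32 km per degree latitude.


dlat_km = 4.7 * 111.32 = 523.204
dlon_km = 4.6 * 111.32 * cos(60) ≈ 256.036
dist = sqrt(523.204^2 + 256.036^2) ≈ 582.5 km

582.5 km


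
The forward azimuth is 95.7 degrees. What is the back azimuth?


back azimuth = (95.7 + 180) mod 360 = 275.7 degrees

275.7 degrees


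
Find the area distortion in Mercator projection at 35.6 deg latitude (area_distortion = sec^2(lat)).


area_distortion = 1/cos^2(35.6) = 1.513

1.513


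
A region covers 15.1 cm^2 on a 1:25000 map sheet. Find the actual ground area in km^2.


ground_area = 15.1 * (25000/100)^2 = 943750.0 m^2 = 0.94375 km^2 ≈ 0.944 km^2

0.944 km^2


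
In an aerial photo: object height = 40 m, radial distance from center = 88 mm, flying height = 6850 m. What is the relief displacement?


d = h * r / H = 40 * 88 / 6850 = 0.51 mm

0.51 mm


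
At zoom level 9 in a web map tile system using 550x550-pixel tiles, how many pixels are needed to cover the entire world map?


tiles per axis = 2^9 = 512
total tiles = 512^2 = 262144
pixels per axis = 512 * 550 = 281600
total pixels = 281600^2 = 79298560000

79298560000 pixels


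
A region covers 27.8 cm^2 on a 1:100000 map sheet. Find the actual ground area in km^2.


ground_area = 27.8 * (100000/100)^2 = 27800000.0 m^2 = 27.8 km^2

27.8 km^2


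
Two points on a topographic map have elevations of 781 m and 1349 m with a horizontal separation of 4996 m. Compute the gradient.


gradient = (1349 - 781) / 4996 = 568 / 4996 = 0.1137

0.1137


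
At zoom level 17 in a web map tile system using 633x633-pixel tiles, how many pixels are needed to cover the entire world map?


tiles per axis = 2^17 = 131072
total tiles = 131072^2 = 17179869184
pixels per axis = 131072 * 633 = 82968576
total pixels = 82968576^2 = 6883784603467776

6883784603467776 pixels


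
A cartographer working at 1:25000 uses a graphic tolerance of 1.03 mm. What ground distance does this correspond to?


ground = 1.03 mm * 25000 / 1000 = 25.75 m

25.75 m


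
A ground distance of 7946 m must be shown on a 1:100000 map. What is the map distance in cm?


map_cm = 7946 * 100 / 100000 = 7.946 cm ≈ 7.95 cm

7.95 cm


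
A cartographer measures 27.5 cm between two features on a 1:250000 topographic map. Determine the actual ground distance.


ground = 27.5 cm * 250000 / 100 = 68750.0 m = 68.75 km

68.75 km


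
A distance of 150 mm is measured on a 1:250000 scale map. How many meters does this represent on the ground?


ground = 150 mm * 250000 / 1000 = 37500.0 m

37500.0 m


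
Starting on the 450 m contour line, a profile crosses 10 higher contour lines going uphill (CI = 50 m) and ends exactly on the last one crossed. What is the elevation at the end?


elevation = 450 + 10 * 50 = 950 m

950 m


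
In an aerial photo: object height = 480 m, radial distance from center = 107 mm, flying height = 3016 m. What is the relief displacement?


d = h * r / H = 480 * 107 / 3016 = 17.03 mm

17.03 mm


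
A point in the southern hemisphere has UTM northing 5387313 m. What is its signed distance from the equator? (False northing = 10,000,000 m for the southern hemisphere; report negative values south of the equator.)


For southern: actual = 5387313 - 10000000 = -4612687 m

-4612687 m


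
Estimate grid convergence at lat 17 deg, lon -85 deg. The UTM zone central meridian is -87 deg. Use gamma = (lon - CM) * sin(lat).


gamma = (-85 - -87) * sin(17) = 2 * 0.292372 = 0.585 degrees

0.585 degrees


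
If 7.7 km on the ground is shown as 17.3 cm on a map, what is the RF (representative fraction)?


ground = 7.7 km = 770000 cm; RF denominator = ground / map = 770000 / 17.3 ≈ 44509; RF = 1:44509

1:44509


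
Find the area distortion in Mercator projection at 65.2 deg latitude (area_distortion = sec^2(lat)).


area_distortion = 1/cos^2(65.2) = 5.684

5.684


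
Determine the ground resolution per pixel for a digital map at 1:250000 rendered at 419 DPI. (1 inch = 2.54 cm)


pixel_cm = 2.54 / 419 ≈ 0.006062 cm
ground = pixel_cm * 250000 / 100 = 2.54 * 250000 / (419 * 100) = 635000 / 41900 ≈ 15.16 m

15.16 m


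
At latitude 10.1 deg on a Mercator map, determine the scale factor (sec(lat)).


SF = 1 / cos(10.1) = 1 / 0.984503 = 1.016

1.016


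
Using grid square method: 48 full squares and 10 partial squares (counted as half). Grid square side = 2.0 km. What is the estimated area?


effective squares = 48 + 10 * 0.5 = 53.0
area = 53.0 * 4.0 = 212.0 km^2

212.0 km^2


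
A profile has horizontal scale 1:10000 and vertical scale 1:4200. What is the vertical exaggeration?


VE = horizontal_scale / vertical_scale = 10000 / 4200 ≈ 2.4

2.4x


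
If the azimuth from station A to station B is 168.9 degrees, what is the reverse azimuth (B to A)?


back azimuth = (168.9 + 180) mod 360 = 348.9 degrees

348.9 degrees


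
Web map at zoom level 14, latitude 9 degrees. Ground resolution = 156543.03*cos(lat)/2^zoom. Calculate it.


res = 156543.03 * cos(9) / 2^14 = 156543.03 * 0.98768834 / 16384 = 9.44 m/pixel

9.44 m/pixel


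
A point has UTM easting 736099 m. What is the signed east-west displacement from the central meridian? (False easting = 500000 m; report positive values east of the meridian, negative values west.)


displacement = 736099 - 500000 = 236099 m

236099 m


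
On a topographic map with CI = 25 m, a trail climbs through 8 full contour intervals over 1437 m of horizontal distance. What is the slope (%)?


elevation change = 8 * 25 = 200 m
slope = 200 / 1437 * 100 = 13.9%

13.9%


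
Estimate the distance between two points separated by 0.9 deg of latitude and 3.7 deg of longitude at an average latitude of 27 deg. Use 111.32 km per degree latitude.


dlat_km = 0.9 * 111.32 = 100.188
dlon_km = 3.7 * 111.32 * cos(27) ≈ 366.991
dist = sqrt(100.188^2 + 366.991^2) ≈ 380.4 km

380.4 km


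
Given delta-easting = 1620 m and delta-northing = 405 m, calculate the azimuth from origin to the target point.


az = atan2(1620, 405) = 76.0 deg
adjusted to 0-360: 76.0 degrees

76.0 degrees


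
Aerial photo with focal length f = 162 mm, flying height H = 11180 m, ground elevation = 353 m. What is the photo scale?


scale = f / (H - h) = 162 mm / 10827 m = 162 / 10827000 = 1:66833

1:66833


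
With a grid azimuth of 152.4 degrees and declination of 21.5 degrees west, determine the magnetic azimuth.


magnetic azimuth = grid azimuth - declination (east +ve)
mag_az = 152.4 - -21.5 = 173.9 degrees

173.9 degrees


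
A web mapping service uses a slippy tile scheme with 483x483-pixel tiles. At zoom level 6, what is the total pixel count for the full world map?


tiles per axis = 2^6 = 64
total tiles = 64^2 = 4096
pixels per axis = 64 * 483 = 30912
total pixels = 30912^2 = 955551744

955551744 pixels


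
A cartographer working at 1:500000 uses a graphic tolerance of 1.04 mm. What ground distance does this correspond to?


ground = 1.04 mm * 500000 / 1000 = 520.0 m

520.0 m


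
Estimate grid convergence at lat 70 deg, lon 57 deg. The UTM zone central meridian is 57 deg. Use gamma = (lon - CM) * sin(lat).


gamma = (57 - 57) * sin(70) = 0 * 0.939693 = 0.0 degrees

0.0 degrees


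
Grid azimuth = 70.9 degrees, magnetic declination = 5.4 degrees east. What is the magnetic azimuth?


magnetic azimuth = grid azimuth - declination (east +ve)
mag_az = 70.9 - 5.4 = 65.5 degrees

65.5 degrees


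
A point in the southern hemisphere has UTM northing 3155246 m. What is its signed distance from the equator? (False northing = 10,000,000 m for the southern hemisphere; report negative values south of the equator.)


For southern: actual = 3155246 - 10000000 = -6844754 m

-6844754 m


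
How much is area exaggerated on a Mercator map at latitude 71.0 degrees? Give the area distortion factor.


area_distortion = 1/cos^2(71.0) = 9.434

9.434


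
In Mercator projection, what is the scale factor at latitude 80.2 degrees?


SF = 1 / cos(80.2) = 1 / 0.170209 = 5.875

5.875


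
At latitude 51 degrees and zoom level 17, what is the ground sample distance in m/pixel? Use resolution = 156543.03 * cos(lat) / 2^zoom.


res = 156543.03 * cos(51) / 2^17 = 156543.03 * 0.62932039 / 131072 = 0.75 m/pixel

0.75 m/pixel


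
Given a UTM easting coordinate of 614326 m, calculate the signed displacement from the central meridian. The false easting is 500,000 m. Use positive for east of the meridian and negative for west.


displacement = 614326 - 500000 = 114326 m

114326 m


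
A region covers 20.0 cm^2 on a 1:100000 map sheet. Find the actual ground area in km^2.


ground_area = 20.0 * (100000/100)^2 = 20000000.0 m^2 = 20.0 km^2

20.0 km^2


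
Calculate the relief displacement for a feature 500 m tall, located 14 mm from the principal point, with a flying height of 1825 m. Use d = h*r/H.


d = h * r / H = 500 * 14 / 1825 = 3.84 mm

3.84 mm


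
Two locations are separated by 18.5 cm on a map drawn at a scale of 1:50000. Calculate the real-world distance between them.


ground = 18.5 cm * 50000 / 100 = 9250.0 m = 9.25 km

9.25 km


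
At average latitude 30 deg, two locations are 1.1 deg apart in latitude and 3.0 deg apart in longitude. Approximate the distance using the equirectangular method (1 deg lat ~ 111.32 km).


dlat_km = 1.1 * 111.32 = 122.452
dlon_km = 3.0 * 111.32 * cos(30) ≈ 289.218
dist = sqrt(122.452^2 + 289.218^2) ≈ 314.1 km

314.1 km


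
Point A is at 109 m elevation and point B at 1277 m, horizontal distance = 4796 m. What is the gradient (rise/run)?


gradient = (1277 - 109) / 4796 = 1168 / 4796 = 0.2435

0.2435


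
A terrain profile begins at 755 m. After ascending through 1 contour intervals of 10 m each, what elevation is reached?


elevation = 755 + 1 * 10 = 765 m

765 m


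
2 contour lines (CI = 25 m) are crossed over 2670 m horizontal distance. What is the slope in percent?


elevation change = 2 * 25 = 50 m
slope = 50 / 2670 * 100 = 1.9%

1.9%


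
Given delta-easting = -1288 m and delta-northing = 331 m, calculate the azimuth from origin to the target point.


az = atan2(-1288, 331) = -75.6 deg
adjusted to 0-360: 284.4 degrees

284.4 degrees


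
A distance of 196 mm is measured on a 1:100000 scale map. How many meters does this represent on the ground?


ground = 196 mm * 100000 / 1000 = 19600.0 m

19600.0 m


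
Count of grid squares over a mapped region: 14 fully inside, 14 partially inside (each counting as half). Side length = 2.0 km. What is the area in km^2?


effective squares = 14 + 14 * 0.5 = 21.0
area = 21.0 * 4.0 = 84.0 km^2

84.0 km^2


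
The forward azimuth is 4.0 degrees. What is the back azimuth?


back azimuth = (4.0 + 180) mod 360 = 184.0 degrees

184.0 degrees


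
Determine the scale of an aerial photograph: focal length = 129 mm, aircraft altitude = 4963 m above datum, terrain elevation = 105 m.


scale = f / (H - h) = 129 mm / 4858 m = 129 / 4858000 = 1:37659

1:37659


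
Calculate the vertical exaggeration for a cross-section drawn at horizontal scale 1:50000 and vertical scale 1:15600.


VE = horizontal_scale / vertical_scale = 50000 / 15600 ≈ 3.2

3.2x


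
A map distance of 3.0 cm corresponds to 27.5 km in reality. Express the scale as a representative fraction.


ground = 27.5 km = 2750000 cm; RF denominator = ground / map = 2750000 / 3.0 ≈ 916667; RF = 1:916667

1:916667


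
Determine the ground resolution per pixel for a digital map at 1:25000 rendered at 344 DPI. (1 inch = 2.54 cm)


pixel_cm = 2.54 / 344 ≈ 0.007384 cm
ground = pixel_cm * 25000 / 100 = 2.54 * 25000 / (344 * 100) = 63500 / 34400 ≈ 1.85 m

1.85 m


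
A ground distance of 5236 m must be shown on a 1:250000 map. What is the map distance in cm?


map_cm = 5236 * 100 / 250000 = 2.0944 cm ≈ 2.09 cm

2.09 cm


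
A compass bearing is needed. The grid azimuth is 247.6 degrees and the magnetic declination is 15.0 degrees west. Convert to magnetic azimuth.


magnetic azimuth = grid azimuth - declination (east +ve)
mag_az = 247.6 - -15.0 = 262.6 degrees

262.6 degrees


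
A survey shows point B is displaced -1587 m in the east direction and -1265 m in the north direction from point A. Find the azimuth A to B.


az = atan2(-1587, -1265) = -128.6 deg
adjusted to 0-360: 231.4 degrees

231.4 degrees


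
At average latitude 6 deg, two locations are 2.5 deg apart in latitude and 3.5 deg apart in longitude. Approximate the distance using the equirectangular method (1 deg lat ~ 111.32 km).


dlat_km = 2.5 * 111.32 = 278.3
dlon_km = 3.5 * 111.32 * cos(6) ≈ 387.486
dist = sqrt(278.3^2 + 387.486^2) ≈ 477.1 km

477.1 km


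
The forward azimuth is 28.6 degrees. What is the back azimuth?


back azimuth = (28.6 + 180) mod 360 = 208.6 degrees

208.6 degrees


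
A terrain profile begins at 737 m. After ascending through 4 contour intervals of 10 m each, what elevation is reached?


elevation = 737 + 4 * 10 = 777 m

777 m


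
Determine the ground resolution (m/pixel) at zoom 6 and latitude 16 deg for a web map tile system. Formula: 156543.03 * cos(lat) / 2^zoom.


res = 156543.03 * cos(16) / 2^6 = 156543.03 * 0.9612617 / 64 = 2351.23 m/pixel

2351.23 m/pixel


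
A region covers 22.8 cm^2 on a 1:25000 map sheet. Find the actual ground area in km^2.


ground_area = 22.8 * (25000/100)^2 = 1425000.0 m^2 = 1.425 km^2

1.425 km^2


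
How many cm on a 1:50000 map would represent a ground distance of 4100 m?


map_cm = 4100 * 100 / 50000 = 8.2 cm

8.2 cm


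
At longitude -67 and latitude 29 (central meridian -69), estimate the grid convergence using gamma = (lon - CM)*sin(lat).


gamma = (-67 - -69) * sin(29) = 2 * 0.48481 = 0.97 degrees

0.97 degrees


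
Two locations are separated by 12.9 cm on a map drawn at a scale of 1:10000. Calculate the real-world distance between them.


ground = 12.9 cm * 10000 / 100 = 1290.0 m = 1.29 km

1.29 km


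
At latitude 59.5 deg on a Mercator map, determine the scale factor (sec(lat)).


SF = 1 / cos(59.5) = 1 / 0.507538 = 1.97

1.97


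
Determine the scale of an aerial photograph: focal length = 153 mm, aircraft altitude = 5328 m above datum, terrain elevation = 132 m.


scale = f / (H - h) = 153 mm / 5196 m = 153 / 5196000 = 1:33961

1:33961


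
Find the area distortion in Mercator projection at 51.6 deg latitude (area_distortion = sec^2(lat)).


area_distortion = 1/cos^2(51.6) = 2.592

2.592


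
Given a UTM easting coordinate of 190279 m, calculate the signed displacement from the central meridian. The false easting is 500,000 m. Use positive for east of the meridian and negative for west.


displacement = 190279 - 500000 = -309721 m

-309721 m


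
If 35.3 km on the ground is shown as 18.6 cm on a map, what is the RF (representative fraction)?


ground = 35.3 km = 3530000 cm; RF denominator = ground / map = 3530000 / 18.6 ≈ 189785; RF = 1:189785

1:189785


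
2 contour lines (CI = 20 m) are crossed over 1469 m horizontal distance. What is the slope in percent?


elevation change = 2 * 20 = 40 m
slope = 40 / 1469 * 100 = 2.7%

2.7%


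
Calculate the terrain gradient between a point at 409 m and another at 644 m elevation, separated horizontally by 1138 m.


gradient = (644 - 409) / 1138 = 235 / 1138 = 0.2065

0.2065


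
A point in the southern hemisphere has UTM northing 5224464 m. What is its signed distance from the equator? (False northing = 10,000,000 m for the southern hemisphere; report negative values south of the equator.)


For southern: actual = 5224464 - 10000000 = -4775536 m

-4775536 m


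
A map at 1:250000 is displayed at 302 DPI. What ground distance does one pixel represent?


pixel_cm = 2.54 / 302 ≈ 0.008411 cm
ground = pixel_cm * 250000 / 100 = 2.54 * 250000 / (302 * 100) = 635000 / 30200 ≈ 21.03 m

21.03 m


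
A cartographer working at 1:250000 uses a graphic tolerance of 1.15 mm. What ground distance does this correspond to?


ground = 1.15 mm * 250000 / 1000 = 287.5 m

287.5 m


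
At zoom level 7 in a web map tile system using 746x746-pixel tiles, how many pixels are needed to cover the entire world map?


tiles per axis = 2^7 = 128
total tiles = 128^2 = 16384
pixels per axis = 128 * 746 = 95488
total pixels = 95488^2 = 9117958144

9117958144 pixels


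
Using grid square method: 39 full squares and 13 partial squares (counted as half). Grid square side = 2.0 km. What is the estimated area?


effective squares = 39 + 13 * 0.5 = 45.5
area = 45.5 * 4.0 = 182.0 km^2

182.0 km^2


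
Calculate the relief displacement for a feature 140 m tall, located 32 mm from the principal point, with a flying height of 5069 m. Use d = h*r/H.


d = h * r / H = 140 * 32 / 5069 = 0.88 mm

0.88 mm


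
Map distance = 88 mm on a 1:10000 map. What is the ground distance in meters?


ground = 88 mm * 10000 / 1000 = 880.0 m

880.0 m


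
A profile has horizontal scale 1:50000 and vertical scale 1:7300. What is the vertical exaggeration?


VE = horizontal_scale / vertical_scale = 50000 / 7300 ≈ 6.8

6.8x


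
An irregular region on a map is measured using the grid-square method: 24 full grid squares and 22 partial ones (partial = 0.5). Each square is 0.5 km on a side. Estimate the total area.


effective squares = 24 + 22 * 0.5 = 35.0
area = 35.0 * 0.25 = 8.75 km^2

8.75 km^2


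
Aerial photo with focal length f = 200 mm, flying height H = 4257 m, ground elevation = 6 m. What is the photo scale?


scale = f / (H - h) = 200 mm / 4251 m = 200 / 4251000 = 1:21255

1:21255


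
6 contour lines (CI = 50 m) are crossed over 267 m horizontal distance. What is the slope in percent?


elevation change = 6 * 50 = 300 m
slope = 300 / 267 * 100 = 112.4%

112.4%


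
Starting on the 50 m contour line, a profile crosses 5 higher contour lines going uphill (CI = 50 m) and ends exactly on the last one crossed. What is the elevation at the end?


elevation = 50 + 5 * 50 = 300 m

300 m


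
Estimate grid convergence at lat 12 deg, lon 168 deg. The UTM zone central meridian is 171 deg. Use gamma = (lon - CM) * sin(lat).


gamma = (168 - 171) * sin(12) = -3 * 0.207912 = -0.624 degrees

-0.624 degrees


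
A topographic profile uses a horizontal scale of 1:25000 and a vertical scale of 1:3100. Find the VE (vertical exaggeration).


VE = horizontal_scale / vertical_scale = 25000 / 3100 ≈ 8.1

8.1x


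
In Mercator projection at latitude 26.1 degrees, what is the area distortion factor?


area_distortion = 1/cos^2(26.1) = 1.24

1.24


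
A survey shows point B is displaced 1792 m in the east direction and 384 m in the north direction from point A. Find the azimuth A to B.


az = atan2(1792, 384) = 77.9 deg
adjusted to 0-360: 77.9 degrees

77.9 degrees


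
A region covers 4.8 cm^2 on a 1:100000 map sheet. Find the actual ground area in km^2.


ground_area = 4.8 * (100000/100)^2 = 4800000.0 m^2 = 4.8 km^2

4.8 km^2


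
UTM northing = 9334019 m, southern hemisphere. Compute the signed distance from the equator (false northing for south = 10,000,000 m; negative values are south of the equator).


For southern: actual = 9334019 - 10000000 = -665981 m

-665981 m


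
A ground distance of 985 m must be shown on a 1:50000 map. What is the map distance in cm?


map_cm = 985 * 100 / 50000 = 1.97 cm

1.97 cm


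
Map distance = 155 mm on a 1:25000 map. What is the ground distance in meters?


ground = 155 mm * 25000 / 1000 = 3875.0 m

3875.0 m


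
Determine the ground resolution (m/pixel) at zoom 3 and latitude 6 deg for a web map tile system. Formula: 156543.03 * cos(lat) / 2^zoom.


res = 156543.03 * cos(6) / 2^3 = 156543.03 * 0.9945219 / 8 = 19460.68 m/pixel

19460.68 m/pixel


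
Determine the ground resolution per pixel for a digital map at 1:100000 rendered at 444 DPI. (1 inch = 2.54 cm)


pixel_cm = 2.54 / 444 ≈ 0.005721 cm
ground = pixel_cm * 100000 / 100 = 2.54 * 100000 / (444 * 100) = 254000 / 44400 ≈ 5.72 m

5.72 m


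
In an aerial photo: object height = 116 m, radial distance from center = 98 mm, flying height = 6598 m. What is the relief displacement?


d = h * r / H = 116 * 98 / 6598 = 1.72 mm

1.72 mm


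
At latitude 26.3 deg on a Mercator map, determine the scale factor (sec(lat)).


SF = 1 / cos(26.3) = 1 / 0.896486 = 1.115

1.115


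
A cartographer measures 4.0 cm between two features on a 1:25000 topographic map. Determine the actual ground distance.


ground = 4.0 cm * 25000 / 100 = 1000.0 m = 1.0 km

1.0 km


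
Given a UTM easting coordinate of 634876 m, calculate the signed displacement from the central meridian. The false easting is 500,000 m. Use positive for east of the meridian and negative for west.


displacement = 634876 - 500000 = 134876 m

134876 m


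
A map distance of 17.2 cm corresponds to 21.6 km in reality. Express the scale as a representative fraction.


ground = 21.6 km = 2160000 cm; RF denominator = ground / map = 2160000 / 17.2 ≈ 125581; RF = 1:125581

1:125581


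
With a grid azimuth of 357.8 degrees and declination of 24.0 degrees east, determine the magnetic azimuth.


magnetic azimuth = grid azimuth - declination (east +ve)
mag_az = 357.8 - 24.0 = 333.8 degrees

333.8 degrees


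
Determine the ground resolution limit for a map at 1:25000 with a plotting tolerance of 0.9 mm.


ground = 0.9 mm * 25000 / 1000 = 22.5 m

22.5 m


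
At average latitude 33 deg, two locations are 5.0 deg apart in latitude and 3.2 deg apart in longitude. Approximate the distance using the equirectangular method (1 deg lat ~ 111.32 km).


dlat_km = 5.0 * 111.32 = 556.6
dlon_km = 3.2 * 111.32 * cos(33) ≈ 298.755
dist = sqrt(556.6^2 + 298.755^2) ≈ 631.7 km

631.7 km


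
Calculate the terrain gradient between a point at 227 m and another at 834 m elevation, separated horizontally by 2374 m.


gradient = (834 - 227) / 2374 = 607 / 2374 = 0.2557

0.2557


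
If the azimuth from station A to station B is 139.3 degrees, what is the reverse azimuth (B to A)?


back azimuth = (139.3 + 180) mod 360 = 319.3 degrees

319.3 degrees


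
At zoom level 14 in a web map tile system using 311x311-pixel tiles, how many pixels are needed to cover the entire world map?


tiles per axis = 2^14 = 16384
total tiles = 16384^2 = 268435456
pixels per axis = 16384 * 311 = 5095424
total pixels = 5095424^2 = 25963345739776

25963345739776 pixels


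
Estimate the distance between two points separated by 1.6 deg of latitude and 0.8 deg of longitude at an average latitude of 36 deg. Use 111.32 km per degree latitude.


dlat_km = 1.6 * 111.32 = 178.112
dlon_km = 0.8 * 111.32 * cos(36) ≈ 72.048
dist = sqrt(178.112^2 + 72.048^2) ≈ 192.1 km

192.1 km


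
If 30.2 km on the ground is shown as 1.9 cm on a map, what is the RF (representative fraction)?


ground = 30.2 km = 3020000 cm; RF denominator = ground / map = 3020000 / 1.9 ≈ 1589474; RF = 1:1589474

1:1589474


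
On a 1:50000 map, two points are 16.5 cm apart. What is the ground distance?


ground = 16.5 cm * 50000 / 100 = 8250.0 m = 8.25 km

8.25 km


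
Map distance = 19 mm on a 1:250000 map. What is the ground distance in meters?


ground = 19 mm * 250000 / 1000 = 4750.0 m

4750.0 m


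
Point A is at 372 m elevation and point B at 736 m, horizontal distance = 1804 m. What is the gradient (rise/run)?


gradient = (736 - 372) / 1804 = 364 / 1804 = 0.2018

0.2018


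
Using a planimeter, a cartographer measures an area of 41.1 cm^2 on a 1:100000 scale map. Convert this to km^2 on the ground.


ground_area = 41.1 * (100000/100)^2 = 41100000.0 m^2 = 41.1 km^2

41.1 km^2


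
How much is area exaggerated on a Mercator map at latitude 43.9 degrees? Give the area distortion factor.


area_distortion = 1/cos^2(43.9) = 1.926

1.926


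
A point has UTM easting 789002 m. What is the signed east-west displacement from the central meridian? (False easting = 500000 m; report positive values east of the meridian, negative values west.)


displacement = 789002 - 500000 = 289002 m

289002 m


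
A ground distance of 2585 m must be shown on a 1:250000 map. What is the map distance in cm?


map_cm = 2585 * 100 / 250000 = 1.034 cm ≈ 1.03 cm

1.03 cm


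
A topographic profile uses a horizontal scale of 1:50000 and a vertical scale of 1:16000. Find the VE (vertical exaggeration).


VE = horizontal_scale / vertical_scale = 50000 / 16000 = 3.125 ≈ 3.1

3.1x


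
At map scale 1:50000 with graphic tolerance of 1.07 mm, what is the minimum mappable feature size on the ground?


ground = 1.07 mm * 50000 / 1000 = 53.5 m

53.5 m


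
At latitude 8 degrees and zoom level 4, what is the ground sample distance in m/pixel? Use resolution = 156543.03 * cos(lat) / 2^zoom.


res = 156543.03 * cos(8) / 2^4 = 156543.03 * 0.99026807 / 16 = 9688.72 m/pixel

9688.72 m/pixel


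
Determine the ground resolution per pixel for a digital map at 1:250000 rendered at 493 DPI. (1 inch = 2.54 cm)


pixel_cm = 2.54 / 493 ≈ 0.005152 cm
ground = pixel_cm * 250000 / 100 = 2.54 * 250000 / (493 * 100) = 635000 / 49300 ≈ 12.88 m

12.88 m


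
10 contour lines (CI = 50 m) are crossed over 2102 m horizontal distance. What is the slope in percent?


elevation change = 10 * 50 = 500 m
slope = 500 / 2102 * 100 = 23.8%

23.8%


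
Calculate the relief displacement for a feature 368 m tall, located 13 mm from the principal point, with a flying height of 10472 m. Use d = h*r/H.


d = h * r / H = 368 * 13 / 10472 = 0.46 mm

0.46 mm


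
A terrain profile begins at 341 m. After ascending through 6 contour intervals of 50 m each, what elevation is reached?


elevation = 341 + 6 * 50 = 641 m

641 m


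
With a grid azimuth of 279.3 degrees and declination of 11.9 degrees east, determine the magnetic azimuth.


magnetic azimuth = grid azimuth - declination (east +ve)
mag_az = 279.3 - 11.9 = 267.4 degrees

267.4 degrees


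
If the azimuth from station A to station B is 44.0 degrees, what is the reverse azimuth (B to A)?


back azimuth = (44.0 + 180) mod 360 = 224.0 degrees

224.0 degrees


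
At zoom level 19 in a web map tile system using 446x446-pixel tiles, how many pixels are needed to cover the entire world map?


tiles per axis = 2^19 = 524288
total tiles = 524288^2 = 274877906944
pixels per axis = 524288 * 446 = 233832448
total pixels = 233832448^2 = 54677613737672704

54677613737672704 pixels


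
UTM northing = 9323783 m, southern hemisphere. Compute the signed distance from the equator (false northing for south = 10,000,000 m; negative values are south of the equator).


For southern: actual = 9323783 - 10000000 = -676217 m

-676217 m


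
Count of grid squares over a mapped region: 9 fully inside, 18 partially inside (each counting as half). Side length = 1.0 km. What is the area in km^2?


effective squares = 9 + 18 * 0.5 = 18.0
area = 18.0 * 1.0 = 18.0 km^2

18.0 km^2


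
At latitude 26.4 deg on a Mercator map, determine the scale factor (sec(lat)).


SF = 1 / cos(26.4) = 1 / 0.895712 = 1.116

1.116


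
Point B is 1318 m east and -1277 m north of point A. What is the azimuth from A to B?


az = atan2(1318, -1277) = 134.1 deg
adjusted to 0-360: 134.1 degrees

134.1 degrees


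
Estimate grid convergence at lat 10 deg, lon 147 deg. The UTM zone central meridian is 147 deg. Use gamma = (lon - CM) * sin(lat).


gamma = (147 - 147) * sin(10) = 0 * 0.173648 = 0.0 degrees

0.0 degrees


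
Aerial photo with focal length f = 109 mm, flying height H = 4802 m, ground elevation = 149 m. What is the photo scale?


scale = f / (H - h) = 109 mm / 4653 m = 109 / 4653000 = 1:42688

1:42688


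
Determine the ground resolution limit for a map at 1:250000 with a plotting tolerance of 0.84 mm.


ground = 0.84 mm * 250000 / 1000 = 210.0 m

210.0 m


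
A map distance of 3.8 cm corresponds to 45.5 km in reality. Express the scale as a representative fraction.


ground = 45.5 km = 4550000 cm; RF denominator = ground / map = 4550000 / 3.8 ≈ 1197368; RF = 1:1197368

1:1197368


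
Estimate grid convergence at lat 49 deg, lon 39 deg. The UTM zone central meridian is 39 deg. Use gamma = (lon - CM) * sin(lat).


gamma = (39 - 39) * sin(49) = 0 * 0.75471 = 0.0 degrees

0.0 degrees


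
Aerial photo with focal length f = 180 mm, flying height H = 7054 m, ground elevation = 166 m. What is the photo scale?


scale = f / (H - h) = 180 mm / 6888 m = 180 / 6888000 = 1:38267

1:38267


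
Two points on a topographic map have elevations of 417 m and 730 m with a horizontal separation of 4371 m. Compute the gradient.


gradient = (730 - 417) / 4371 = 313 / 4371 = 0.0716

0.0716


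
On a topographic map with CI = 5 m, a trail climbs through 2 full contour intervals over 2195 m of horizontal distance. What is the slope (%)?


elevation change = 2 * 5 = 10 m
slope = 10 / 2195 * 100 = 0.5%

0.5%


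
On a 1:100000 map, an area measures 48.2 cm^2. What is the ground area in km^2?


ground_area = 48.2 * (100000/100)^2 = 48200000.0 m^2 = 48.2 km^2

48.2 km^2


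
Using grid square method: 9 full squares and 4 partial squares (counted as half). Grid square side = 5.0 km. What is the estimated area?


effective squares = 9 + 4 * 0.5 = 11.0
area = 11.0 * 25.0 = 275.0 km^2

275.0 km^2


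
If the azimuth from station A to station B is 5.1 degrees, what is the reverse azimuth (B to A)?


back azimuth = (5.1 + 180) mod 360 = 185.1 degrees

185.1 degrees
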